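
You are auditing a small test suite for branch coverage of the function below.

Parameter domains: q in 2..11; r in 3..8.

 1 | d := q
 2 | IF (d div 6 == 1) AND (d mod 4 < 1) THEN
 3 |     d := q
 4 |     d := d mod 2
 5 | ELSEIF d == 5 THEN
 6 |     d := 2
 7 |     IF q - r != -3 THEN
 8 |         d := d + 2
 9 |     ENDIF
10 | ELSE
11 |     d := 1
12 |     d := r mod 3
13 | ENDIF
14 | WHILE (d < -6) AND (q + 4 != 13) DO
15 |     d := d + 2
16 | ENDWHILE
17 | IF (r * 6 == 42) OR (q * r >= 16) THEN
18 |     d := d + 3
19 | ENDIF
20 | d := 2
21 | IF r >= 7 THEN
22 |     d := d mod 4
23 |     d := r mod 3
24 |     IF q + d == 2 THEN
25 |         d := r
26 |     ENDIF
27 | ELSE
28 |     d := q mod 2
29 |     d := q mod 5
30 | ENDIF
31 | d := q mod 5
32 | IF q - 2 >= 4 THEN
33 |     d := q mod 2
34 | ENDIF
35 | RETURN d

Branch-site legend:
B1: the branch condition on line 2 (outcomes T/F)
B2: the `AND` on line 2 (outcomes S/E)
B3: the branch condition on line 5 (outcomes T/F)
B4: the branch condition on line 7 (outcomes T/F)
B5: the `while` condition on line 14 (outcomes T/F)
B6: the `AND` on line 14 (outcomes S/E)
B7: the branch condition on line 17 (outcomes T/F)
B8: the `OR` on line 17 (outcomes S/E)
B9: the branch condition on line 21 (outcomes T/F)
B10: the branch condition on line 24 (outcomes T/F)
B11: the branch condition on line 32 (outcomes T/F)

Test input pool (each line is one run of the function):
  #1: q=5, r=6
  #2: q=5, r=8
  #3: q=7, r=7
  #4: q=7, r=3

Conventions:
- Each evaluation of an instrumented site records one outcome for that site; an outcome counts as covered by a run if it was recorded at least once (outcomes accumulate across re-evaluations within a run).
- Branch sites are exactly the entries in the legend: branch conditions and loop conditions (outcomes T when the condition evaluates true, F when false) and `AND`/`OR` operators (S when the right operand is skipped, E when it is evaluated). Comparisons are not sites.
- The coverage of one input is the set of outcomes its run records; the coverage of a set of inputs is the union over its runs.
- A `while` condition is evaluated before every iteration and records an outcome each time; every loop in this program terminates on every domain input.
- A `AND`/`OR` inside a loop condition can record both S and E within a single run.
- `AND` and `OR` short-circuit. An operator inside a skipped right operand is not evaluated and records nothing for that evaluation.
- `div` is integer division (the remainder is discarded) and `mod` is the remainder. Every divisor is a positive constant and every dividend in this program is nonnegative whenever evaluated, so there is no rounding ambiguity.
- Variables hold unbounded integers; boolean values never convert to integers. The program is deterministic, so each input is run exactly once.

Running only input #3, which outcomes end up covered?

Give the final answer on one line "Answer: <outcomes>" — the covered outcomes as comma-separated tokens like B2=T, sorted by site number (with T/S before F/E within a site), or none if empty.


Tracing the run of input #3 (q=7, r=7):
  B2->E, B1->F, B3->F, B6->S, B5->F, B8->S, B7->T, B9->T, B10->F, B11->T
collecting distinct outcomes: B1=F, B2=E, B3=F, B5=F, B6=S, B7=T, B8=S, B9=T, B10=F, B11=T
Answer: B1=F, B2=E, B3=F, B5=F, B6=S, B7=T, B8=S, B9=T, B10=F, B11=T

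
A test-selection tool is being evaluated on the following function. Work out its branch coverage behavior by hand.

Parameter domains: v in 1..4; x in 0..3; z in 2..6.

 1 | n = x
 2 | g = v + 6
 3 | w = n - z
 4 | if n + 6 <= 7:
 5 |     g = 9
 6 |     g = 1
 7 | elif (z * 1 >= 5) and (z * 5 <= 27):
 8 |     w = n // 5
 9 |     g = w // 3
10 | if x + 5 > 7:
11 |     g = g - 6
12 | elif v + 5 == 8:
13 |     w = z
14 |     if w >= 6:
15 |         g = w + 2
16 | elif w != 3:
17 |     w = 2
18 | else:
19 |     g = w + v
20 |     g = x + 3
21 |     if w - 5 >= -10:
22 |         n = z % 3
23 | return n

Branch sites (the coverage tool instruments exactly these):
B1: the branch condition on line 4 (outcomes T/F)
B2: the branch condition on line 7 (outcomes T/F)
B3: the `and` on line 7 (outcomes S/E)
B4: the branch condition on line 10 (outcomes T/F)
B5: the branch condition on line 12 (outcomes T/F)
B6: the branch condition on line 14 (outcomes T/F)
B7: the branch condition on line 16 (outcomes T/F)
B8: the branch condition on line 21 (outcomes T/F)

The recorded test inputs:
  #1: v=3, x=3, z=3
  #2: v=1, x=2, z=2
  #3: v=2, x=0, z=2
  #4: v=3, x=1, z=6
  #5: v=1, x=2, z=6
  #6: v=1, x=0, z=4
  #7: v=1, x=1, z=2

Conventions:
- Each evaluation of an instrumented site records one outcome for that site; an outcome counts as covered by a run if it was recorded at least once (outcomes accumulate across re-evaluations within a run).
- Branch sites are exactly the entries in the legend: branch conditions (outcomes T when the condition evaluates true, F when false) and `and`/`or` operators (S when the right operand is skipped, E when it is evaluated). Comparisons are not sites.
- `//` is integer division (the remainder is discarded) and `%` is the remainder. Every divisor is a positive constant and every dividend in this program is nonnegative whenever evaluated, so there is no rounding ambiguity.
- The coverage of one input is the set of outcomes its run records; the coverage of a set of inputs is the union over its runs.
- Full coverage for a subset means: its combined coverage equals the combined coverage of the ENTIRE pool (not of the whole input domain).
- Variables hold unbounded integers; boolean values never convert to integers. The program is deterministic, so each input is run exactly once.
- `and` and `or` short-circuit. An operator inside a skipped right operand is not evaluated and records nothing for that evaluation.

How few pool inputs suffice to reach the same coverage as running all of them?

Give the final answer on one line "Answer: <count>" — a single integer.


test 1 (v=3, x=3, z=3) fires B1->F, B3->S, B2->F, B4->T; hits B1=F, B2=F, B3=S, B4=T
test 2 (v=1, x=2, z=2) fires B1->F, B3->S, B2->F, B4->F, B5->F, B7->T; hits B1=F, B2=F, B3=S, B4=F, B5=F, B7=T
test 3 (v=2, x=0, z=2) fires B1->T, B4->F, B5->F, B7->T; hits B1=T, B4=F, B5=F, B7=T
test 4 (v=3, x=1, z=6) fires B1->T, B4->F, B5->T, B6->T; hits B1=T, B4=F, B5=T, B6=T
test 5 (v=1, x=2, z=6) fires B1->F, B3->E, B2->F, B4->F, B5->F, B7->T; hits B1=F, B2=F, B3=E, B4=F, B5=F, B7=T
test 6 (v=1, x=0, z=4) fires B1->T, B4->F, B5->F, B7->T; hits B1=T, B4=F, B5=F, B7=T
test 7 (v=1, x=1, z=2) fires B1->T, B4->F, B5->F, B7->T; hits B1=T, B4=F, B5=F, B7=T
pool-wide coverage (11 outcomes): B1=T, B1=F, B2=F, B3=S, B3=E, B4=T, B4=F, B5=T, B5=F, B6=T, B7=T
no size-1 subset reaches all 11 outcomes (best union: 6/11)
no size-2 subset reaches all 11 outcomes (best union: 9/11)
inputs {1, 4, 5} (size 3) cover everything; no size-3 subset with a lexicographically smaller index list covers all 11
Answer: 3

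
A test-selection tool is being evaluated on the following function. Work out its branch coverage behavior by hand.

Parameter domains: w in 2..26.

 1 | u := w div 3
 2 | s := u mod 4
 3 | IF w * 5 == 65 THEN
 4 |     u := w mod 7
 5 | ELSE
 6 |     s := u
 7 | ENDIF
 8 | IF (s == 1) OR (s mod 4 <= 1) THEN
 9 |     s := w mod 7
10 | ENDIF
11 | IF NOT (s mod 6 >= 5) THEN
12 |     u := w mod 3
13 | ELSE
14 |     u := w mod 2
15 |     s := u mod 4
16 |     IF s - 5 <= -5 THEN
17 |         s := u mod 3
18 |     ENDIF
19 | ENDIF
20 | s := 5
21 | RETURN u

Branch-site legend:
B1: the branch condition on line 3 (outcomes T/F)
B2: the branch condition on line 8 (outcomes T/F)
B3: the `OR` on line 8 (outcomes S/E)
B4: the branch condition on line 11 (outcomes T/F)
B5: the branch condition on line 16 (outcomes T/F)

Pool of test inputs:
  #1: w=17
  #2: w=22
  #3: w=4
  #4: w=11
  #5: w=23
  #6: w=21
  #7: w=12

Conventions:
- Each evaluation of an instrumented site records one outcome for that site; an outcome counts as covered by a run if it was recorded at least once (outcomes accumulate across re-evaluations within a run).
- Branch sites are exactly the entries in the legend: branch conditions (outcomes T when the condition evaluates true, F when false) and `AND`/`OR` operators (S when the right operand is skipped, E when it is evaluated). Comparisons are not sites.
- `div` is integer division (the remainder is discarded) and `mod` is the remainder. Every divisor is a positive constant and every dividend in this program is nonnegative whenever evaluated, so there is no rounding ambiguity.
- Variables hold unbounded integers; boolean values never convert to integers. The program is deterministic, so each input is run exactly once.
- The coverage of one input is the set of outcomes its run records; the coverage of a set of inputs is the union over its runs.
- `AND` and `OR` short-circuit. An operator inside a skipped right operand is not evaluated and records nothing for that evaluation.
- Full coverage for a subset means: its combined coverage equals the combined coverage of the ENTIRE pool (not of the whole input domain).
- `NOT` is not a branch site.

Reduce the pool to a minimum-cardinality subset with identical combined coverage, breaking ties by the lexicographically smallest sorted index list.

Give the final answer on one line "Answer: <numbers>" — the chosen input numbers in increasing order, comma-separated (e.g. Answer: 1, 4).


run #1 (w=17) records B1=F, B2=T, B3=E, B4=T
run #2 (w=22) records B1=F, B2=F, B3=E, B4=T
run #3 (w=4) records B1=F, B2=T, B3=S, B4=T
run #4 (w=11) records B1=F, B2=F, B3=E, B4=T
run #5 (w=23) records B1=F, B2=F, B3=E, B4=T
run #6 (w=21) records B1=F, B2=F, B3=E, B4=T
run #7 (w=12) records B1=F, B2=T, B3=E, B4=F, B5=T
the full pool covers 8 outcomes: B1=F, B2=T, B2=F, B3=S, B3=E, B4=T, B4=F, B5=T
no size-1 subset reaches all 8 outcomes (best union: 5/8)
no size-2 subset reaches all 8 outcomes (best union: 7/8)
at size 3, {2, 3, 7} reaches all 8 outcomes; every lexicographically earlier size-3 subset fails
Answer: 2, 3, 7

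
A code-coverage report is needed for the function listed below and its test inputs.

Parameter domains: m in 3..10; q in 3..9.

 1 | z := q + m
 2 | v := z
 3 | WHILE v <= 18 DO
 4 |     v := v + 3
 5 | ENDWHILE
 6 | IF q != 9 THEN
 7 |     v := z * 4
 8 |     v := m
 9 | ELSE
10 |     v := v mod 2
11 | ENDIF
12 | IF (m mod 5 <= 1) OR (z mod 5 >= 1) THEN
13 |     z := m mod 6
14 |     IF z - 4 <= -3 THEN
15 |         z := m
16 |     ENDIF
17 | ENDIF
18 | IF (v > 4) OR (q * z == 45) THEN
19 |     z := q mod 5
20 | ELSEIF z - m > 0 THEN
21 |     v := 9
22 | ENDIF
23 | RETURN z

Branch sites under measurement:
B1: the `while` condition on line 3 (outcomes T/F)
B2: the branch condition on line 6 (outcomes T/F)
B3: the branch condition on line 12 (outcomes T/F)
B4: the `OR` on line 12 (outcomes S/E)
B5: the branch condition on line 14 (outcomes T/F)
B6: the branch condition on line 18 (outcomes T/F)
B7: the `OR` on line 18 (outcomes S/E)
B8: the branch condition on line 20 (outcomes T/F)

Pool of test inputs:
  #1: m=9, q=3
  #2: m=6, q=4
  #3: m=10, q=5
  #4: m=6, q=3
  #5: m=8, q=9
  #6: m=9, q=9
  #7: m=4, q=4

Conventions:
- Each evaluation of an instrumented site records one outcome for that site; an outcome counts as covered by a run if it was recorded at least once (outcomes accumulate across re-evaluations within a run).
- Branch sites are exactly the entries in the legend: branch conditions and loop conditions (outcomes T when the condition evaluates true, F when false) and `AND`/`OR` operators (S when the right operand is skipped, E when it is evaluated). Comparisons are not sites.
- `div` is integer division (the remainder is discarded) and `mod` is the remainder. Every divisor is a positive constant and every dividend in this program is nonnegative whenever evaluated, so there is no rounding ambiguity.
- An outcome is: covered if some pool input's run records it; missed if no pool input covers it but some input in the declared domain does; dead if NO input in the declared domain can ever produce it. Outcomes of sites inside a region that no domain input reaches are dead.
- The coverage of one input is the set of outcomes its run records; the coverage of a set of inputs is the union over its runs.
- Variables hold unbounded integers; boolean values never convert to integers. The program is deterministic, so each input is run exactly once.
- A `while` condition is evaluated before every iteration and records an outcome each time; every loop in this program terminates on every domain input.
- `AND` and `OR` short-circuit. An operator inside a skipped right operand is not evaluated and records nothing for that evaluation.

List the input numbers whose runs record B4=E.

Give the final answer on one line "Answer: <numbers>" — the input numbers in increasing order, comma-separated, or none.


input #1 (m=9, q=3): covers B4=E
input #2 (m=6, q=4): misses B4=E
input #3 (m=10, q=5): misses B4=E
input #4 (m=6, q=3): misses B4=E
input #5 (m=8, q=9): covers B4=E
input #6 (m=9, q=9): covers B4=E
input #7 (m=4, q=4): covers B4=E
Answer: 1, 5, 6, 7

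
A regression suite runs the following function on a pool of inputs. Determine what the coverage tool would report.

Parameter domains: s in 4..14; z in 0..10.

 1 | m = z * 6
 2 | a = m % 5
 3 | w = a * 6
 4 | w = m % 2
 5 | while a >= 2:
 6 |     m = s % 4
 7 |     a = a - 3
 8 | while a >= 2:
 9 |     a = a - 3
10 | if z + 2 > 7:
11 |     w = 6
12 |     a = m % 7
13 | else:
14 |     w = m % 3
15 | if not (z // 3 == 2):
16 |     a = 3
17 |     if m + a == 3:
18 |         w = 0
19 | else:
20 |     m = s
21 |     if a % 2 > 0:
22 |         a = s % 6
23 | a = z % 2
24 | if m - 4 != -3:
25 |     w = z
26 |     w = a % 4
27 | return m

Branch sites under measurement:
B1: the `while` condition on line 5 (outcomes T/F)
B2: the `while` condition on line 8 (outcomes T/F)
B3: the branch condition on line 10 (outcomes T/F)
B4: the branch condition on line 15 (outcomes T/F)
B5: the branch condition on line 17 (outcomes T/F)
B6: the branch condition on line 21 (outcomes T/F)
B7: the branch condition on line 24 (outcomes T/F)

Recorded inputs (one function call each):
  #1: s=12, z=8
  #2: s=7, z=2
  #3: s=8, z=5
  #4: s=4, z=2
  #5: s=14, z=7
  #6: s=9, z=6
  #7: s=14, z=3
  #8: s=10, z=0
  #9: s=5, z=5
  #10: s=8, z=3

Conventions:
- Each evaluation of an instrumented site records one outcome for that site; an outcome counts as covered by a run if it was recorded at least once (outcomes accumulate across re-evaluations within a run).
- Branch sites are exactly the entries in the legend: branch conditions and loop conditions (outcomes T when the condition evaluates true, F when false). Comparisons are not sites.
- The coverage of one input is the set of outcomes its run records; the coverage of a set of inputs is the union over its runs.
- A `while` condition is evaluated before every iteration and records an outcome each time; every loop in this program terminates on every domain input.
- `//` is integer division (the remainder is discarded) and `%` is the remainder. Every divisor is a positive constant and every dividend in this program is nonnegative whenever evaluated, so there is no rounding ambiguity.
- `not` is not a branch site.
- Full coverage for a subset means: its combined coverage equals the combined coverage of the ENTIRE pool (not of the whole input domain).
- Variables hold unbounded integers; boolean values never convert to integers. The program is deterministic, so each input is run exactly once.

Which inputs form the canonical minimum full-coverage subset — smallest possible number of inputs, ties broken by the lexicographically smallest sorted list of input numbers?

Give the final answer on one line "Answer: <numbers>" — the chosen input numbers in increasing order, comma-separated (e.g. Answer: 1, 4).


input #1, s=12, z=8: outcomes B1=T, B1=F, B2=F, B3=T, B4=F, B6=F, B7=T
input #2, s=7, z=2: outcomes B1=T, B1=F, B2=F, B3=F, B4=T, B5=F, B7=T
input #3, s=8, z=5: outcomes B1=F, B2=F, B3=F, B4=T, B5=F, B7=T
input #4, s=4, z=2: outcomes B1=T, B1=F, B2=F, B3=F, B4=T, B5=T, B7=T
input #5, s=14, z=7: outcomes B1=T, B1=F, B2=F, B3=T, B4=F, B6=F, B7=T
input #6, s=9, z=6: outcomes B1=F, B2=F, B3=T, B4=F, B6=T, B7=T
input #7, s=14, z=3: outcomes B1=T, B1=F, B2=F, B3=F, B4=T, B5=F, B7=T
input #8, s=10, z=0: outcomes B1=F, B2=F, B3=F, B4=T, B5=T, B7=T
input #9, s=5, z=5: outcomes B1=F, B2=F, B3=F, B4=T, B5=F, B7=T
input #10, s=8, z=3: outcomes B1=T, B1=F, B2=F, B3=F, B4=T, B5=T, B7=T
together the pool reaches 12 outcomes: B1=T, B1=F, B2=F, B3=T, B3=F, B4=T, B4=F, B5=T, B5=F, B6=T, B6=F, B7=T
size 1 is not enough: best union over all size-1 subsets is 7/12
size 2 is not enough: best union over all size-2 subsets is 10/12
size 3 is not enough: best union over all size-3 subsets is 11/12
size 4: inputs {1, 2, 4, 6} cover all 12 outcomes, and no lexicographically smaller subset of this size does
Answer: 1, 2, 4, 6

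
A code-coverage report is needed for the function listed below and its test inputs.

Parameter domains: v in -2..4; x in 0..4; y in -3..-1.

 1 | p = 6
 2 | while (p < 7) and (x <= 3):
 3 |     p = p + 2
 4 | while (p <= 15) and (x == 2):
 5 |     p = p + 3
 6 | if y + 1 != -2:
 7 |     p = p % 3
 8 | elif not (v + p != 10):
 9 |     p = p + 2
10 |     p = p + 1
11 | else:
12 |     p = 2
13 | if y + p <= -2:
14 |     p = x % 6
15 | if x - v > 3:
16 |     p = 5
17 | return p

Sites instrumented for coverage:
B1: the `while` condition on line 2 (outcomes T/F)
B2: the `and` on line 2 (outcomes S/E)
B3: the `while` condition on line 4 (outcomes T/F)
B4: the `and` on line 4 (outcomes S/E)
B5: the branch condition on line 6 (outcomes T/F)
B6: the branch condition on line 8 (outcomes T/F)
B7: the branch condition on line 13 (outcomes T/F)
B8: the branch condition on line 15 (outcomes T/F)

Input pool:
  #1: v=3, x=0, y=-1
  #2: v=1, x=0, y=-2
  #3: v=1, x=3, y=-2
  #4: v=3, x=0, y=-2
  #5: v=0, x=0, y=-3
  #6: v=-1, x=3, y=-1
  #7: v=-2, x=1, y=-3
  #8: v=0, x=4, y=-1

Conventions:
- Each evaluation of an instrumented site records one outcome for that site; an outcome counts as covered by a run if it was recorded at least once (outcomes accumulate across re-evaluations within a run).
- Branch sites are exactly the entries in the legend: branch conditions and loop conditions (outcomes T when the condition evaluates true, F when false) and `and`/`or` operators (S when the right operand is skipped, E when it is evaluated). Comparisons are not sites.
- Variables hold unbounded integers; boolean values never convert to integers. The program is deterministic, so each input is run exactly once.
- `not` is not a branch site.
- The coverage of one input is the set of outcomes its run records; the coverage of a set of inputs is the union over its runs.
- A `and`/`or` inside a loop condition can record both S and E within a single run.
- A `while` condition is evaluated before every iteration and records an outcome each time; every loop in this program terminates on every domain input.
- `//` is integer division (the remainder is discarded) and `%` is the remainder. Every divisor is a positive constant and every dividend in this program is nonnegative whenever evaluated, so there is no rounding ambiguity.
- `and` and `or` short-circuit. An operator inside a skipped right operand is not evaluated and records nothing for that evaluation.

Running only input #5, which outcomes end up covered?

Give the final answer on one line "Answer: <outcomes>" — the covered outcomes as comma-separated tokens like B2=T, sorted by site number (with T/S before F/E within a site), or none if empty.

Tracing the run of input #5 (v=0, x=0, y=-3):
  B2->E, B1->T, B2->S, B1->F, B4->E, B3->F, B5->F, B6->F, B7->F, B8->F
distinct outcomes covered: B1=T, B1=F, B2=S, B2=E, B3=F, B4=E, B5=F, B6=F, B7=F, B8=F

Answer: B1=T, B1=F, B2=S, B2=E, B3=F, B4=E, B5=F, B6=F, B7=F, B8=F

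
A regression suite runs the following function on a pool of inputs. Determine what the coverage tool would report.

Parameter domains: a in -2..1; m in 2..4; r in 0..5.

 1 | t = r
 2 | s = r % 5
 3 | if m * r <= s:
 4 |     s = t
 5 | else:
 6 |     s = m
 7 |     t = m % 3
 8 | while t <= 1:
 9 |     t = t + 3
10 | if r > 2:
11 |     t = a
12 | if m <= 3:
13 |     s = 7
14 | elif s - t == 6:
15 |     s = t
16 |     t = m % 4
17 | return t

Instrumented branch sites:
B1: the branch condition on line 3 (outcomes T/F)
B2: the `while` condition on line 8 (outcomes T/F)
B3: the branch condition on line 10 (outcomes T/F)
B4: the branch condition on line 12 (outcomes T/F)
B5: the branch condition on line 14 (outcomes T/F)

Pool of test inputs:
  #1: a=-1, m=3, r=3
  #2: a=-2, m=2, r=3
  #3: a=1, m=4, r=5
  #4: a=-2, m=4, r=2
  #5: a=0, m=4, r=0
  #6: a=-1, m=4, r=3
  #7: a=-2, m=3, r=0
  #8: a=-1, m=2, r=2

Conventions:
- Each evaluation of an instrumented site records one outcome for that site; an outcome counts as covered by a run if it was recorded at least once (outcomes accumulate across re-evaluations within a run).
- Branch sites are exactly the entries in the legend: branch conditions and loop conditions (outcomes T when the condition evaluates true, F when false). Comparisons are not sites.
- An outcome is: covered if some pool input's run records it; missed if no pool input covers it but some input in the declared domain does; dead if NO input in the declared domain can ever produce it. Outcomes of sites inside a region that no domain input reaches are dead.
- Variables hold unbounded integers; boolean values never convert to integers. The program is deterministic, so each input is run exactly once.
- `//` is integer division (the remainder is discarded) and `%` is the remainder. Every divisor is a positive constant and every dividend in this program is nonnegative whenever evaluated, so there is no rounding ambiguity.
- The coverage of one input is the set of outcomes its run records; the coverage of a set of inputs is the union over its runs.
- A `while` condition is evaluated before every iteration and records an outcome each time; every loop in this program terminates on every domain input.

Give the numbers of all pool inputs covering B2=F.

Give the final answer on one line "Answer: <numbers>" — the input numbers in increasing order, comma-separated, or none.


input #1 (a=-1, m=3, r=3): hits B2=F
input #2 (a=-2, m=2, r=3): hits B2=F
input #3 (a=1, m=4, r=5): hits B2=F
input #4 (a=-2, m=4, r=2): hits B2=F
input #5 (a=0, m=4, r=0): hits B2=F
input #6 (a=-1, m=4, r=3): hits B2=F
input #7 (a=-2, m=3, r=0): hits B2=F
input #8 (a=-1, m=2, r=2): hits B2=F
Answer: 1, 2, 3, 4, 5, 6, 7, 8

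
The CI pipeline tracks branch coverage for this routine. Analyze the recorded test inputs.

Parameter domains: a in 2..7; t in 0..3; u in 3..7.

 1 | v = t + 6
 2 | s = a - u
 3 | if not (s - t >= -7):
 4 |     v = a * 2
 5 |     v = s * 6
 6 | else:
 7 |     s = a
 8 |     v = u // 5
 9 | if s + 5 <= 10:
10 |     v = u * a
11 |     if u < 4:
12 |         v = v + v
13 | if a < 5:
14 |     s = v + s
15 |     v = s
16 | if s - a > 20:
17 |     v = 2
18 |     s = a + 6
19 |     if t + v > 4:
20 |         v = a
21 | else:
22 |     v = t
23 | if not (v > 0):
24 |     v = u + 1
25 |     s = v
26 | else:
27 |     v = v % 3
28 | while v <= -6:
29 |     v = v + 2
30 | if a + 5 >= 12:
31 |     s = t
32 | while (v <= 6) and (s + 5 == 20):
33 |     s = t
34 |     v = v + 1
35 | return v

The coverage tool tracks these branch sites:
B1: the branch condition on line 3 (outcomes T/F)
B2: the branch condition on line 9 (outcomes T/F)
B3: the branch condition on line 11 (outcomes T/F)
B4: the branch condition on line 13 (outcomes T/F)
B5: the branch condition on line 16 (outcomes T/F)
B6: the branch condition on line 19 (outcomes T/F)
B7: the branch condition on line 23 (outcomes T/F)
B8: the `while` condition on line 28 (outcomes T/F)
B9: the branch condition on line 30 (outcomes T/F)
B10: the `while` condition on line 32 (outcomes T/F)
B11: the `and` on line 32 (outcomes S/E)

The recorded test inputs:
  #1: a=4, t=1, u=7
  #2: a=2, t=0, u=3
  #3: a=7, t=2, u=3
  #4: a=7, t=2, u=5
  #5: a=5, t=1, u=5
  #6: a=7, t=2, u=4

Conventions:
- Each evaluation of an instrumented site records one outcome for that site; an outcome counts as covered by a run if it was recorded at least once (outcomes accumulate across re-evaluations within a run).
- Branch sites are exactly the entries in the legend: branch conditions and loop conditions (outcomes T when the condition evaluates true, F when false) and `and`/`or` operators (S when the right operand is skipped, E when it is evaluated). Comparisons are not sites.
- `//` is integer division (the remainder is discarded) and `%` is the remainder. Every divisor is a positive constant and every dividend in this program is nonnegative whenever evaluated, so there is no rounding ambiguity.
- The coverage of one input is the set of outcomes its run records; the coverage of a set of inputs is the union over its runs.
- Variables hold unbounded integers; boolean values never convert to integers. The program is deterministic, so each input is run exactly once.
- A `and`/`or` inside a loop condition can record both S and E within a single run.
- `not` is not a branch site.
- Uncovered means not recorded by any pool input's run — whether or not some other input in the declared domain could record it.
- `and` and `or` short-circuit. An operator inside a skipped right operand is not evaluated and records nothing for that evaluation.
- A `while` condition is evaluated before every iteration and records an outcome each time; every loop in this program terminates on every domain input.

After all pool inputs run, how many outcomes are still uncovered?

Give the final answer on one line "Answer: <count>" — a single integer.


#1 (a=4, t=1, u=7) -> B1->F, B2->T, B3->F, B4->T, B5->T, B6->F, B7->F, B8->F, B9->F, B11->E, B10->F; covered: B1=F, B2=T, B3=F, B4=T, B5=T, B6=F, B7=F, B8=F, B9=F, B10=F, B11=E
#2 (a=2, t=0, u=3) -> B1->F, B2->T, B3->T, B4->T, B5->F, B7->T, B8->F, B9->F, B11->E, B10->F; covered: B1=F, B2=T, B3=T, B4=T, B5=F, B7=T, B8=F, B9=F, B10=F, B11=E
#3 (a=7, t=2, u=3) -> B1->F, B2->F, B4->F, B5->F, B7->F, B8->F, B9->T, B11->E, B10->F; covered: B1=F, B2=F, B4=F, B5=F, B7=F, B8=F, B9=T, B10=F, B11=E
#4 (a=7, t=2, u=5) -> B1->F, B2->F, B4->F, B5->F, B7->F, B8->F, B9->T, B11->E, B10->F; covered: B1=F, B2=F, B4=F, B5=F, B7=F, B8=F, B9=T, B10=F, B11=E
#5 (a=5, t=1, u=5) -> B1->F, B2->T, B3->F, B4->F, B5->F, B7->F, B8->F, B9->F, B11->E, B10->F; covered: B1=F, B2=T, B3=F, B4=F, B5=F, B7=F, B8=F, B9=F, B10=F, B11=E
#6 (a=7, t=2, u=4) -> B1->F, B2->F, B4->F, B5->F, B7->F, B8->F, B9->T, B11->E, B10->F; covered: B1=F, B2=F, B4=F, B5=F, B7=F, B8=F, B9=T, B10=F, B11=E
union over the pool: B1=F, B2=T, B2=F, B3=T, B3=F, B4=T, B4=F, B5=T, B5=F, B6=F, B7=T, B7=F, B8=F, B9=T, B9=F, B10=F, B11=E
uncovered (5 of 22): B1=T, B6=T, B8=T, B10=T, B11=S
Answer: 5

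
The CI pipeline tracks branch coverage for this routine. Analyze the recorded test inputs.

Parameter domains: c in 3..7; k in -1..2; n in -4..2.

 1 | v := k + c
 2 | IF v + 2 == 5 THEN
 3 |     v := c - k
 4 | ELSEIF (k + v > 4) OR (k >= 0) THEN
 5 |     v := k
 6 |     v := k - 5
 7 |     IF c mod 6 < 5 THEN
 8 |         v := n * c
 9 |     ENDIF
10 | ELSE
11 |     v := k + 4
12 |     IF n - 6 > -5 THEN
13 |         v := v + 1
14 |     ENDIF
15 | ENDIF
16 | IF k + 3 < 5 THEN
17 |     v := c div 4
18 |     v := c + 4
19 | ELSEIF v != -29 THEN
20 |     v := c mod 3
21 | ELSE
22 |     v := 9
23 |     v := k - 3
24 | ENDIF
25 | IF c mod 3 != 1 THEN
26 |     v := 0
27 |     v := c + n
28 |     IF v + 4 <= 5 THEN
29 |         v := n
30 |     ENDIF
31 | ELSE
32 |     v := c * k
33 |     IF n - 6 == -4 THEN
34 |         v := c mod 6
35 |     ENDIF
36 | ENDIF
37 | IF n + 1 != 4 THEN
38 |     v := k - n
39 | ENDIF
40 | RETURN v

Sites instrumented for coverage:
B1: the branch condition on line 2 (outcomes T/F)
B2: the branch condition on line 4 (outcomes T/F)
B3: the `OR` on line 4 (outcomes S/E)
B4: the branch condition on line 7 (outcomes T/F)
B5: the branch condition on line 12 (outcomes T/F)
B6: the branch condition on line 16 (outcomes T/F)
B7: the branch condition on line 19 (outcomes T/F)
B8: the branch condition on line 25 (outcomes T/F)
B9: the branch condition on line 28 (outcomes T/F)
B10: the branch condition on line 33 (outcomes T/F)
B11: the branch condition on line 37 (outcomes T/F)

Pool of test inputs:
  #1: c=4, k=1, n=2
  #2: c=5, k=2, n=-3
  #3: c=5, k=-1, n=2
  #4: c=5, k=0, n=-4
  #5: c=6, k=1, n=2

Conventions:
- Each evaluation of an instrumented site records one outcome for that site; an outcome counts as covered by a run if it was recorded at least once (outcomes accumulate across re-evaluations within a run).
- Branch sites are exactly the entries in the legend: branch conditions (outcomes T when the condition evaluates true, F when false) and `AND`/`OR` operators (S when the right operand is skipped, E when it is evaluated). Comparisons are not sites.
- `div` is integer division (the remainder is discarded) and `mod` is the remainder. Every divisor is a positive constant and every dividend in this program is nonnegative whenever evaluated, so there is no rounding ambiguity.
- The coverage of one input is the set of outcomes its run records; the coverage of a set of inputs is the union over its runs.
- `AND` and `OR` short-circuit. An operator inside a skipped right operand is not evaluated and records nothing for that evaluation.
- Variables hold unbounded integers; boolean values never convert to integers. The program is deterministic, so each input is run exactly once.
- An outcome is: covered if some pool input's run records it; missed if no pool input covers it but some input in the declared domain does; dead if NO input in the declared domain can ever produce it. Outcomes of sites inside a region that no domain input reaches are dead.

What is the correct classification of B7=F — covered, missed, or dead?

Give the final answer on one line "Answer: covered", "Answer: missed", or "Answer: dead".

no pool input records B7=F
checking all 140 inputs in the declared domain: B7=F is never recorded -> dead

Answer: dead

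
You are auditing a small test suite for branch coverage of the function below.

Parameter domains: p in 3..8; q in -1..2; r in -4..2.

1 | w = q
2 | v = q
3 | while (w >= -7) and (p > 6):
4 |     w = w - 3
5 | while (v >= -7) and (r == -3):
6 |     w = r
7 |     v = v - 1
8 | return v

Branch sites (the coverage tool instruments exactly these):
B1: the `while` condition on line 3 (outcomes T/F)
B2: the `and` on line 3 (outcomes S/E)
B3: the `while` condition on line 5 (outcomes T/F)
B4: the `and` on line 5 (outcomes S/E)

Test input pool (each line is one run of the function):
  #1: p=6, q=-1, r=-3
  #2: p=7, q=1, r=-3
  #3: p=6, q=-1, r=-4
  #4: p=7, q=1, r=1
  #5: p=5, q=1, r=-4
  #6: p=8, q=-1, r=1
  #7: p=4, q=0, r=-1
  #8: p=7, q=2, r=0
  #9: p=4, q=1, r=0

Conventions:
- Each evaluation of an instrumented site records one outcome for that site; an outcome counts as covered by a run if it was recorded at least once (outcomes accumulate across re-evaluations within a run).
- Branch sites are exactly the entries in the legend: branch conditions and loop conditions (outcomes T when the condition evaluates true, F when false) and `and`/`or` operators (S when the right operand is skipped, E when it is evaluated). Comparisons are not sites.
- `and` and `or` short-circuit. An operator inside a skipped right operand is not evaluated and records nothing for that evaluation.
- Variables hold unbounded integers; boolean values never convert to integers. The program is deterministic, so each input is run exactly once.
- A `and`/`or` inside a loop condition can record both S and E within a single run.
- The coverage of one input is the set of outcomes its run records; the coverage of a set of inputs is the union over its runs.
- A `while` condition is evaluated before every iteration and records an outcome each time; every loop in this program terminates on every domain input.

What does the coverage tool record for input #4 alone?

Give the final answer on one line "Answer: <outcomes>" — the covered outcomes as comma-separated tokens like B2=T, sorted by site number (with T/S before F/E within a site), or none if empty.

Simulating input #4 (p=7, q=1, r=1) step by step:
  B2->E, B1->T, B2->E, B1->T, B2->E, B1->T, B2->S, B1->F, B4->E, B3->F
as a set, this run covers: B1=T, B1=F, B2=S, B2=E, B3=F, B4=E

Answer: B1=T, B1=F, B2=S, B2=E, B3=F, B4=E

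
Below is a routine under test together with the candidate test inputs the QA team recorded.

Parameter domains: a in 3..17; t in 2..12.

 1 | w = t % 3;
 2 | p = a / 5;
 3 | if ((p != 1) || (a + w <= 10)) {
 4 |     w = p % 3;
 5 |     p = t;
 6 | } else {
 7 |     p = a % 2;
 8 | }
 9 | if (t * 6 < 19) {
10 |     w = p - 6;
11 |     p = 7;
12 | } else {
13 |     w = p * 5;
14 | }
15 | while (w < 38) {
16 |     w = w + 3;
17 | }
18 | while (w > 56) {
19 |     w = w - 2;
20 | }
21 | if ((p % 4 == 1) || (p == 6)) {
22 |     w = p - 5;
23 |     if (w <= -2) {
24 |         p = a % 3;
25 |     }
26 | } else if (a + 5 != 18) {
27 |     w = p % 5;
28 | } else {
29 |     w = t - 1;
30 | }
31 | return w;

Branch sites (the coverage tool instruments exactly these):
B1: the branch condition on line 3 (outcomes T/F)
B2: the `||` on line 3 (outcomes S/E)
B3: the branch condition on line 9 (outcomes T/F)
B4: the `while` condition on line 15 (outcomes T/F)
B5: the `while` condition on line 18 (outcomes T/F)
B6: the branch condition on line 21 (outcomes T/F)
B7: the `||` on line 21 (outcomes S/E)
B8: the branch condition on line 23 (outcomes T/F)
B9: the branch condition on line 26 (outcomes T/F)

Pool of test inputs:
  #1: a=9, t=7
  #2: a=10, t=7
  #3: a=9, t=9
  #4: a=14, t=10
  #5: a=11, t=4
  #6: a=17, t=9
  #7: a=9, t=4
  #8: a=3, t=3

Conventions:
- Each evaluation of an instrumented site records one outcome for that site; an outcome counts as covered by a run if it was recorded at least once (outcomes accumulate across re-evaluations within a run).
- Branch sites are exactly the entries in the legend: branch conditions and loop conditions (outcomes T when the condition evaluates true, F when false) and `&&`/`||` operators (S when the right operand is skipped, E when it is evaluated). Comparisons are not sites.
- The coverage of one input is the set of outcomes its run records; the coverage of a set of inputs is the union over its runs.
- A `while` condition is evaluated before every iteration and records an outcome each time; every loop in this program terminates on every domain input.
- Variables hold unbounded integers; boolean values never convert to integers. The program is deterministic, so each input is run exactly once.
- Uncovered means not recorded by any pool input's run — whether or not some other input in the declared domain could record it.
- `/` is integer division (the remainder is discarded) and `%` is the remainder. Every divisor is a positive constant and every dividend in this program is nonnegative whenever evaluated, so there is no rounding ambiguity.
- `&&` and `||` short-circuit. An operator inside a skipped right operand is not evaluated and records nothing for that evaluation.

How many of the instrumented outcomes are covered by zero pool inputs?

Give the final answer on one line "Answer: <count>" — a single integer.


run #1 (a=9, t=7) runs B2->E, B1->T, B3->F, B4->T, B4->F, B5->F, B7->E, B6->F, B9->T; records B1=T, B2=E, B3=F, B4=T, B4=F, B5=F, B6=F, B7=E, B9=T
run #2 (a=10, t=7) runs B2->S, B1->T, B3->F, B4->T, B4->F, B5->F, B7->E, B6->F, B9->T; records B1=T, B2=S, B3=F, B4=T, B4=F, B5=F, B6=F, B7=E, B9=T
run #3 (a=9, t=9) runs B2->E, B1->T, B3->F, B4->F, B5->F, B7->S, B6->T, B8->F; records B1=T, B2=E, B3=F, B4=F, B5=F, B6=T, B7=S, B8=F
run #4 (a=14, t=10) runs B2->S, B1->T, B3->F, B4->F, B5->F, B7->E, B6->F, B9->T; records B1=T, B2=S, B3=F, B4=F, B5=F, B6=F, B7=E, B9=T
run #5 (a=11, t=4) runs B2->S, B1->T, B3->F, B4->T, B4->T, B4->T, B4->T, B4->T, B4->T, B4->F, B5->F, B7->E, B6->F, B9->T; records B1=T, B2=S, B3=F, B4=T, B4=F, B5=F, B6=F, B7=E, B9=T
run #6 (a=17, t=9) runs B2->S, B1->T, B3->F, B4->F, B5->F, B7->S, B6->T, B8->F; records B1=T, B2=S, B3=F, B4=F, B5=F, B6=T, B7=S, B8=F
run #7 (a=9, t=4) runs B2->E, B1->T, B3->F, B4->T, B4->T, B4->T, B4->T, B4->T, B4->T, B4->F, B5->F, B7->E, B6->F, B9->T; records B1=T, B2=E, B3=F, B4=T, B4=F, B5=F, B6=F, B7=E, B9=T
run #8 (a=3, t=3) runs B2->S, B1->T, B3->T, B4->T, B4->T, B4->T, B4->T, B4->T, B4->T, B4->T, B4->T, B4->T, B4->T, B4->T, ...; records B1=T, B2=S, B3=T, B4=T, B4=F, B5=F, B6=F, B7=E, B9=T
union over the pool: B1=T, B2=S, B2=E, B3=T, B3=F, B4=T, B4=F, B5=F, B6=T, B6=F, B7=S, B7=E, B8=F, B9=T
uncovered (4 of 18): B1=F, B5=T, B8=T, B9=F
Answer: 4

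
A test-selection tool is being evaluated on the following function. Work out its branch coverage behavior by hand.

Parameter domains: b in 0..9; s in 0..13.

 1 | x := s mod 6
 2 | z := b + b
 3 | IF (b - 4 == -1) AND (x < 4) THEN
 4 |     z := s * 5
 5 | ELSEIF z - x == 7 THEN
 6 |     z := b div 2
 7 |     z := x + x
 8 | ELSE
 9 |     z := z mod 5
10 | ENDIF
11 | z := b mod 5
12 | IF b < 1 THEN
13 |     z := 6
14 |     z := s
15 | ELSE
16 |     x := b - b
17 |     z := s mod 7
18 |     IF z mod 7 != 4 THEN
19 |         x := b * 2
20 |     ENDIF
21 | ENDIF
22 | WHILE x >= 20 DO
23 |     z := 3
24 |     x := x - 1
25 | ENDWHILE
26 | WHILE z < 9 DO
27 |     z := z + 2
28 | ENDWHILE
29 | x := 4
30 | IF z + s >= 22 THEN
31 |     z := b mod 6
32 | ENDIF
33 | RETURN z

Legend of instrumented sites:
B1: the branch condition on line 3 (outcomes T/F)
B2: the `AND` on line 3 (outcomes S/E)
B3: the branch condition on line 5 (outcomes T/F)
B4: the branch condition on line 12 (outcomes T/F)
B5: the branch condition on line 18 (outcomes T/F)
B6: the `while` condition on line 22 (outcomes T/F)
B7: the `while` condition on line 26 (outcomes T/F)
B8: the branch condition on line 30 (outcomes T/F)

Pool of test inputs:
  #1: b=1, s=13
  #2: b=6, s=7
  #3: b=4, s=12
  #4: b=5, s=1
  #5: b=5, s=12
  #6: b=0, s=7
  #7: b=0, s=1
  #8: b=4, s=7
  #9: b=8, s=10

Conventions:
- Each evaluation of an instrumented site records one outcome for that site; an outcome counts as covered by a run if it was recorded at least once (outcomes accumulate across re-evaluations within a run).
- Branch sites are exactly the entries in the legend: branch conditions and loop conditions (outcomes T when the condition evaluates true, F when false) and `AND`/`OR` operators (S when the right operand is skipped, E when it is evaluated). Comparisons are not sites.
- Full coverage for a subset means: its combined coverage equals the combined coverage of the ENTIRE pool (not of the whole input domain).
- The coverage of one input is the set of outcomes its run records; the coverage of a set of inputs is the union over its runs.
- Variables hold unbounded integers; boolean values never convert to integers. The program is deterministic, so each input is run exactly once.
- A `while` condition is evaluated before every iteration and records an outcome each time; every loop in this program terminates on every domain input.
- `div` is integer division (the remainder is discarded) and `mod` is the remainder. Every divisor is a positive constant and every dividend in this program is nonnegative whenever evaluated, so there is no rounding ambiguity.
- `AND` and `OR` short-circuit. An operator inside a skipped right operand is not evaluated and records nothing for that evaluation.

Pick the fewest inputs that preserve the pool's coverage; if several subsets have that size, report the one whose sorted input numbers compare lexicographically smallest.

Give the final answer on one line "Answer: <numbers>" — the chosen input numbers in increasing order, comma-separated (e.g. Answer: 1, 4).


#1 (b=1, s=13) -> covered: B1=F, B2=S, B3=F, B4=F, B5=T, B6=F, B7=T, B7=F, B8=T
#2 (b=6, s=7) -> covered: B1=F, B2=S, B3=F, B4=F, B5=T, B6=F, B7=T, B7=F, B8=F
#3 (b=4, s=12) -> covered: B1=F, B2=S, B3=F, B4=F, B5=T, B6=F, B7=T, B7=F, B8=F
#4 (b=5, s=1) -> covered: B1=F, B2=S, B3=F, B4=F, B5=T, B6=F, B7=T, B7=F, B8=F
#5 (b=5, s=12) -> covered: B1=F, B2=S, B3=F, B4=F, B5=T, B6=F, B7=T, B7=F, B8=F
#6 (b=0, s=7) -> covered: B1=F, B2=S, B3=F, B4=T, B6=F, B7=T, B7=F, B8=F
#7 (b=0, s=1) -> covered: B1=F, B2=S, B3=F, B4=T, B6=F, B7=T, B7=F, B8=F
#8 (b=4, s=7) -> covered: B1=F, B2=S, B3=T, B4=F, B5=T, B6=F, B7=T, B7=F, B8=F
#9 (b=8, s=10) -> covered: B1=F, B2=S, B3=F, B4=F, B5=T, B6=F, B7=T, B7=F, B8=F
pool-wide coverage (12 outcomes): B1=F, B2=S, B3=T, B3=F, B4=T, B4=F, B5=T, B6=F, B7=T, B7=F, B8=T, B8=F
every size-1 subset falls short of the 12 outcomes (best: 9/12)
every size-2 subset falls short of the 12 outcomes (best: 11/12)
at size 3, {1, 6, 8} reaches all 12 outcomes; every lexicographically earlier size-3 subset fails
Answer: 1, 6, 8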